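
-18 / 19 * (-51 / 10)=4.83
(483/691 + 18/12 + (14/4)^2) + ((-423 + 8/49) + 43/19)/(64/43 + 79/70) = -146.26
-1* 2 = -2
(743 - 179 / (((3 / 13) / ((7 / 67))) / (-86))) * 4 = 30849.69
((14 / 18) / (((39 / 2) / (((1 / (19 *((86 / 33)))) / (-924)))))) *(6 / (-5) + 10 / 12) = 11 / 34412040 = 0.00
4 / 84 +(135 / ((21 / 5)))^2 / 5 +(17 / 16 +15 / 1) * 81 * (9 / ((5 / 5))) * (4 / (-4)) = -27054779 / 2352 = -11502.88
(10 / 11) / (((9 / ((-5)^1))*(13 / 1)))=-50 / 1287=-0.04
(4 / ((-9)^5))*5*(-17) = 340 / 59049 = 0.01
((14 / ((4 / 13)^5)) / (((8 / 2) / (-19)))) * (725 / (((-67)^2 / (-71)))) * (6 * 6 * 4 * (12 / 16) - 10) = 124554905859475 / 4596736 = 27096380.10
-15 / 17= -0.88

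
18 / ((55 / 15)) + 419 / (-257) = 3.28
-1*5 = -5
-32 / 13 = -2.46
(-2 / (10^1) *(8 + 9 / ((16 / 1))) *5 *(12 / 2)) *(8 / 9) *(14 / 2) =-959 / 3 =-319.67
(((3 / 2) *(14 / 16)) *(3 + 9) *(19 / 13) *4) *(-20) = -23940 / 13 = -1841.54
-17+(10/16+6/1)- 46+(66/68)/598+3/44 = -25185539/447304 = -56.31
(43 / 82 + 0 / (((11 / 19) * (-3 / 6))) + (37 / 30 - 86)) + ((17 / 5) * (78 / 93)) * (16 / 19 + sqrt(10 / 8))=-5929129 / 72447 + 221 * sqrt(5) / 155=-78.65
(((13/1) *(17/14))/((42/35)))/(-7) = -1105/588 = -1.88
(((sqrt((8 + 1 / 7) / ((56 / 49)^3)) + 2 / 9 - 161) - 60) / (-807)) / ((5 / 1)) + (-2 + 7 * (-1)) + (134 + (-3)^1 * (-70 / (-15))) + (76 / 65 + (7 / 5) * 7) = 11521379 / 94419 - 7 * sqrt(114) / 129120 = 122.02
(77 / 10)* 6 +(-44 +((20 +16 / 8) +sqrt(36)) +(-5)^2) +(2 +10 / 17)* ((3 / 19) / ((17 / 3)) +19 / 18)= 58.00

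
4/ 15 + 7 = 109/ 15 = 7.27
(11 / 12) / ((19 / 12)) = 11 / 19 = 0.58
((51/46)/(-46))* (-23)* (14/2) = 3.88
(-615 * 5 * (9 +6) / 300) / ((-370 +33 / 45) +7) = 9225 / 21736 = 0.42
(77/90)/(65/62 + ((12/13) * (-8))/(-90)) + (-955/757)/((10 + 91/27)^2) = 3032756458712/4044871529997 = 0.75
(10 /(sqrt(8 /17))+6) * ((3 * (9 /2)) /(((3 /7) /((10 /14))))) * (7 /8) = 945 /8+1575 * sqrt(34) /32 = 405.12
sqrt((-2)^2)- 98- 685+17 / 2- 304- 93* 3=-2711 / 2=-1355.50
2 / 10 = 1 / 5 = 0.20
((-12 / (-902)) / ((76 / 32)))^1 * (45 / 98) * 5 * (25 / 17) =135000 / 7137977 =0.02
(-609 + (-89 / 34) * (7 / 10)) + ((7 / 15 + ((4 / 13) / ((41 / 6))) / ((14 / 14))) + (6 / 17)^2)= -5639566513 / 9242220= -610.20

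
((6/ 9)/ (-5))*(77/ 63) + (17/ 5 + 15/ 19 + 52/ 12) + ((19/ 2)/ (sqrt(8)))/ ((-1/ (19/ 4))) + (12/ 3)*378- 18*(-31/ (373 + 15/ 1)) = 757261897/ 497610- 361*sqrt(2)/ 32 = 1505.84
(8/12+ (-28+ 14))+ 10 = -10/3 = -3.33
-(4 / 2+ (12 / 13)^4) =-77858 / 28561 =-2.73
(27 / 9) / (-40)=-3 / 40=-0.08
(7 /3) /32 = 7 /96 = 0.07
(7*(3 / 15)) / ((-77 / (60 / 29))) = -12 / 319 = -0.04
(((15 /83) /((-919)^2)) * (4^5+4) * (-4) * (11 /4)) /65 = -33924 /911281319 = -0.00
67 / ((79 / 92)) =6164 / 79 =78.03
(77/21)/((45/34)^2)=12716/6075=2.09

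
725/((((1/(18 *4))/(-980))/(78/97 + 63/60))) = -94849552.58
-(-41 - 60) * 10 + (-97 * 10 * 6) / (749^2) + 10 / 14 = 567005905 / 561001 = 1010.70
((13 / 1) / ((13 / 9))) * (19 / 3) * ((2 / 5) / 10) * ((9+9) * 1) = 1026 / 25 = 41.04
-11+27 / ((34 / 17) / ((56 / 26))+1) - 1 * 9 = -6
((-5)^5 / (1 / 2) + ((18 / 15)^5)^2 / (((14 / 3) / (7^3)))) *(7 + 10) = -962045169338 / 9765625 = -98513.43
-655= -655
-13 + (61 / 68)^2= -56391 / 4624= -12.20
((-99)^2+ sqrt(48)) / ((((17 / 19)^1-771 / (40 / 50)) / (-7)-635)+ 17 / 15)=-78211980 / 3960601-31920 * sqrt(3) / 3960601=-19.76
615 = 615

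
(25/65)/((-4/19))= -95/52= -1.83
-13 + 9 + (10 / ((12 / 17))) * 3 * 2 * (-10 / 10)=-89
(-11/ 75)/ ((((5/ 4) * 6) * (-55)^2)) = -2/ 309375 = -0.00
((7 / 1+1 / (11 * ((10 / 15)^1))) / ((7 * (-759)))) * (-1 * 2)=157 / 58443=0.00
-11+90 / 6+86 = 90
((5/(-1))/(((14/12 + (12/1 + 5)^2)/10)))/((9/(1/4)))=-25/5223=-0.00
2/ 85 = 0.02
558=558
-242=-242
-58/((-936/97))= 2813/468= 6.01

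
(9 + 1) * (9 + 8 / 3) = 350 / 3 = 116.67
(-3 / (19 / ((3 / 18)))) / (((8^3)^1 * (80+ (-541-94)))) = 1 / 10798080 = 0.00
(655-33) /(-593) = -622 /593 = -1.05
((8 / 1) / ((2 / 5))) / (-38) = -10 / 19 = -0.53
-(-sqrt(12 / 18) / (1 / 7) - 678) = 7 * sqrt(6) / 3 +678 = 683.72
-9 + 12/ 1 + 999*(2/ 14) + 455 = 600.71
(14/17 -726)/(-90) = 6164/765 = 8.06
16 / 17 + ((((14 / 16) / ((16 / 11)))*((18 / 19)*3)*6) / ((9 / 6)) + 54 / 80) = 218477 / 25840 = 8.45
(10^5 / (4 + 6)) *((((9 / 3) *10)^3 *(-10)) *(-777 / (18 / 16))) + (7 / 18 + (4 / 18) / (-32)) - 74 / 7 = 1864799999989.81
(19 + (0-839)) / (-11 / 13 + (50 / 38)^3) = -18279235 / 31919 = -572.68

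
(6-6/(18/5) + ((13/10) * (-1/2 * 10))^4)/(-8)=-85891/384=-223.67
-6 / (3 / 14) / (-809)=28 / 809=0.03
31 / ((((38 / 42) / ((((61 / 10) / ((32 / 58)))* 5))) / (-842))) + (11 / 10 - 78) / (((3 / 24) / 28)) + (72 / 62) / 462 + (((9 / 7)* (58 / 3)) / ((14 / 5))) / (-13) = -532255925435099 / 330169840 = -1612067.07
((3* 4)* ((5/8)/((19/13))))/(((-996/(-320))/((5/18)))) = 6500/14193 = 0.46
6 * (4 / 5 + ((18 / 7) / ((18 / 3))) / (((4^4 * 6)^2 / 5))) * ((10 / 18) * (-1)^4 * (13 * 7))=242.67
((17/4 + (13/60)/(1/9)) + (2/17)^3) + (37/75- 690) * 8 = -5509.85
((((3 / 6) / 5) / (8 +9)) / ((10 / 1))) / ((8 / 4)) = 1 / 3400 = 0.00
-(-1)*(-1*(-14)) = 14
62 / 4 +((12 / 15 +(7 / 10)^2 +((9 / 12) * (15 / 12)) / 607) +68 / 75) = 17.70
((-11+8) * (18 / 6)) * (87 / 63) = -87 / 7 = -12.43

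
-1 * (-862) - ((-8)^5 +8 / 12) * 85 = 2786085.33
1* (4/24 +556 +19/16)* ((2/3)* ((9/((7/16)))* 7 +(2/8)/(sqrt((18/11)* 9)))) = 26753* sqrt(22)/5184 +53506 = 53530.21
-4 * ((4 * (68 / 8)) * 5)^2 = -115600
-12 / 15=-4 / 5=-0.80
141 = 141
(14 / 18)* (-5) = -3.89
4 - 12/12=3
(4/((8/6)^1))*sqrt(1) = 3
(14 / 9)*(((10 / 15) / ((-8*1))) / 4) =-7 / 216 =-0.03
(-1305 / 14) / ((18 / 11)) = -1595 / 28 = -56.96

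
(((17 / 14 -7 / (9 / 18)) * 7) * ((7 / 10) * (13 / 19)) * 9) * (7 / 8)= -1026207 / 3040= -337.57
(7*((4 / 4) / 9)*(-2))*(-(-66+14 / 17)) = -101.39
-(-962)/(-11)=-962/11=-87.45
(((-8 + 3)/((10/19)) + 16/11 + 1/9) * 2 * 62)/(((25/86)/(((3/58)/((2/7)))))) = -14659001/23925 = -612.71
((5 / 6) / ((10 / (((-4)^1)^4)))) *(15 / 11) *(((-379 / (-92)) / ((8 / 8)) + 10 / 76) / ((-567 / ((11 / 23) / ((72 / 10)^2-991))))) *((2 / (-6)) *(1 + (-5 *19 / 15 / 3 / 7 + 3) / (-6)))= -515216000 / 25289120853927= -0.00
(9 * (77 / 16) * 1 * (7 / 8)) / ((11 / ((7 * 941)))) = 2904867 / 128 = 22694.27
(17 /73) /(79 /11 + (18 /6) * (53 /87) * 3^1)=0.02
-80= -80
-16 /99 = -0.16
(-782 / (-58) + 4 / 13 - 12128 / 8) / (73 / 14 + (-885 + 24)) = 7928662 / 4516837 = 1.76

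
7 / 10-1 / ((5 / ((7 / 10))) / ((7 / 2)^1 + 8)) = -91 / 100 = -0.91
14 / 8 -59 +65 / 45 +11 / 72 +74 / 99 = -14495 / 264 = -54.91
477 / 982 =0.49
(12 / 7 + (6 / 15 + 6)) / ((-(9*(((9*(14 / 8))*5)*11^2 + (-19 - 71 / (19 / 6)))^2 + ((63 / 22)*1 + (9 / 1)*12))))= -18044224 / 1801434187887705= -0.00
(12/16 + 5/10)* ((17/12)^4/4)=1.26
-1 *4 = -4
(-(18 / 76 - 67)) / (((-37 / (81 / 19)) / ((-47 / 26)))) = 9658359 / 694564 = 13.91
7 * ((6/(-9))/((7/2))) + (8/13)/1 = -28/39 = -0.72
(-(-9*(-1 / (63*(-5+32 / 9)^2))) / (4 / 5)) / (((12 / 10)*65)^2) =-45 / 3198832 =-0.00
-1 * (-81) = 81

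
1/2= 0.50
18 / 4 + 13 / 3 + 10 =113 / 6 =18.83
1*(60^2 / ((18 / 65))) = 13000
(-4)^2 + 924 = 940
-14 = -14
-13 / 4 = -3.25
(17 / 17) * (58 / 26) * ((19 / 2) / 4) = 5.30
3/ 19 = 0.16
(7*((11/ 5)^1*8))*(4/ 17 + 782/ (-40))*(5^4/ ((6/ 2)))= -8427650/ 17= -495744.12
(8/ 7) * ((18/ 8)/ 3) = 6/ 7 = 0.86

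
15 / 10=3 / 2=1.50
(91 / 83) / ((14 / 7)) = 91 / 166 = 0.55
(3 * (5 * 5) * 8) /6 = 100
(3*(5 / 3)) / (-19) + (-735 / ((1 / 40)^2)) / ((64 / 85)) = -29675630 / 19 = -1561875.26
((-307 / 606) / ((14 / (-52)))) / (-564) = -3991 / 1196244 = -0.00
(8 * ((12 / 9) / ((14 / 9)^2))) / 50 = 108 / 1225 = 0.09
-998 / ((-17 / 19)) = 18962 / 17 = 1115.41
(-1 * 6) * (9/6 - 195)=1161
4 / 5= 0.80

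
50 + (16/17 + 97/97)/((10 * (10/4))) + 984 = 439483/425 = 1034.08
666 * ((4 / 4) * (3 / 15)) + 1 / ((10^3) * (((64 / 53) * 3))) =25574453 / 192000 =133.20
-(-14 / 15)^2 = -196 / 225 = -0.87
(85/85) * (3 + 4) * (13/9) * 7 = 637/9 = 70.78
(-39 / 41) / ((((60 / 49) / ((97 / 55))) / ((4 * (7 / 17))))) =-432523 / 191675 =-2.26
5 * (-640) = -3200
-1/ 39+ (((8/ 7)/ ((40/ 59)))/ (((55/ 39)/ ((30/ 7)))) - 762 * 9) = -720274351/ 105105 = -6852.90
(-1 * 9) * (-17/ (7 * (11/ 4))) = 612/ 77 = 7.95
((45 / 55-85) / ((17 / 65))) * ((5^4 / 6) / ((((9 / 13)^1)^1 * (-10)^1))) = 48904375 / 10098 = 4842.98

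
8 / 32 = 1 / 4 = 0.25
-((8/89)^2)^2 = -4096/62742241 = -0.00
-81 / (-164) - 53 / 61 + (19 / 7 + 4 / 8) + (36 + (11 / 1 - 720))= -46930011 / 70028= -670.16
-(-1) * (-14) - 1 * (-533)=519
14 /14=1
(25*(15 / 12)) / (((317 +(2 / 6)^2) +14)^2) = 405 / 1420864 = 0.00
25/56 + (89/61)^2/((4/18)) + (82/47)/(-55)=5383280613/538651960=9.99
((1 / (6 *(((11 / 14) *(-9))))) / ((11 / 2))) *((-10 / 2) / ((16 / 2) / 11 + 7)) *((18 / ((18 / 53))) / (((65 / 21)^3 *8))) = 127253 / 205419500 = 0.00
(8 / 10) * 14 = 56 / 5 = 11.20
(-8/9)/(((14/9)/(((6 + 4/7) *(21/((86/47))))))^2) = -189306882/90601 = -2089.46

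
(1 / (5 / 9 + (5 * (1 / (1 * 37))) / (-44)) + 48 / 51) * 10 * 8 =6057664 / 27523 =220.09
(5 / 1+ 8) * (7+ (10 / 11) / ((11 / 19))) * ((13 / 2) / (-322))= -175253 / 77924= -2.25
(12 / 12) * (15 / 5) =3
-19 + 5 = -14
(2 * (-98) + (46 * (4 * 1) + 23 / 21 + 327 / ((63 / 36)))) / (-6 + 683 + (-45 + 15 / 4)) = 14780 / 53403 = 0.28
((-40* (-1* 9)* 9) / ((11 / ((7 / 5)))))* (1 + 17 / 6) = 17388 / 11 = 1580.73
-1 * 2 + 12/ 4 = 1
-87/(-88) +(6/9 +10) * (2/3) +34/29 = 212963/22968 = 9.27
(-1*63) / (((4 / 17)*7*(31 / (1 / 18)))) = -17 / 248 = -0.07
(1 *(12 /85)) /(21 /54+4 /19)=4104 /17425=0.24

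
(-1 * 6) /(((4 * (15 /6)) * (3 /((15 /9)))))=-1 /3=-0.33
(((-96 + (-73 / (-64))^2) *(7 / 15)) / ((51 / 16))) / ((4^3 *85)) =-2715209 / 1065369600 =-0.00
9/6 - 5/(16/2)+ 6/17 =167/136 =1.23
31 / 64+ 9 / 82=1559 / 2624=0.59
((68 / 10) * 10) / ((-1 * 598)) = -34 / 299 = -0.11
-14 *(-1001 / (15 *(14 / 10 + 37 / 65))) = 474.43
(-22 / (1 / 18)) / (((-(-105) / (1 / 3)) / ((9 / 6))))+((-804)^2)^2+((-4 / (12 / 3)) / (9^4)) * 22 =95953821782000764 / 229635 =417853645054.11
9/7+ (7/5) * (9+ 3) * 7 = 4161/35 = 118.89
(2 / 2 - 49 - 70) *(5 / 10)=-59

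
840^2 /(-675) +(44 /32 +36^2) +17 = 6457 /24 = 269.04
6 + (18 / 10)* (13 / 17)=7.38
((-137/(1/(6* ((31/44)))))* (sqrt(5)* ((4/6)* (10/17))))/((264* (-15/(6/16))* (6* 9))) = 4247* sqrt(5)/10663488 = 0.00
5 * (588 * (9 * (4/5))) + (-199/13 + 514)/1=281667/13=21666.69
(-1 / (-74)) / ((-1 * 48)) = -1 / 3552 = -0.00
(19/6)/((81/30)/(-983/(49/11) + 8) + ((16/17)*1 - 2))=-52105/17631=-2.96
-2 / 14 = -1 / 7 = -0.14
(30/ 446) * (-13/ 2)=-195/ 446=-0.44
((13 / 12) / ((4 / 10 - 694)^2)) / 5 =65 / 144324288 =0.00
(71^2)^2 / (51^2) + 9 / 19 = 482845348 / 49419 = 9770.44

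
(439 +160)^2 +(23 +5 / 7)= 2511773 / 7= 358824.71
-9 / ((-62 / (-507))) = -73.60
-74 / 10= -37 / 5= -7.40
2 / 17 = 0.12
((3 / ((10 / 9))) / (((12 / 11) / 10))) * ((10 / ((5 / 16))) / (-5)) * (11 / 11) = -158.40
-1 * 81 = -81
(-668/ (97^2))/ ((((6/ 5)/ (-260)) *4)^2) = -208.30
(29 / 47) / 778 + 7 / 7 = 36595 / 36566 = 1.00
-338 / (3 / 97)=-32786 / 3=-10928.67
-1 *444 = -444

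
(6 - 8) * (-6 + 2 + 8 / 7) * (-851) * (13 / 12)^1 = -110630 / 21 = -5268.10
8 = 8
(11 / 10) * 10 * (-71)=-781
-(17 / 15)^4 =-83521 / 50625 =-1.65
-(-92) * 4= 368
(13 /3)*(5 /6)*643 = 41795 /18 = 2321.94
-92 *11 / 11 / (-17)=5.41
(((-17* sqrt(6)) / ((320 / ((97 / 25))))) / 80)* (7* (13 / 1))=-150059* sqrt(6) / 640000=-0.57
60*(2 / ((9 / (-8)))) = -320 / 3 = -106.67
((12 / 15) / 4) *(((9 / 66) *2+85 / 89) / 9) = 1202 / 44055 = 0.03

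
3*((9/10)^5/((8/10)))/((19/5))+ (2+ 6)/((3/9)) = 7473147/304000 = 24.58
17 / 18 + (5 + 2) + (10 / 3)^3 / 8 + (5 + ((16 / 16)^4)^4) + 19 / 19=1057 / 54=19.57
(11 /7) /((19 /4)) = 0.33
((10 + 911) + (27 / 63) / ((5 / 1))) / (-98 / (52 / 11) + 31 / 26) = -209547 / 4445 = -47.14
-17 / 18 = -0.94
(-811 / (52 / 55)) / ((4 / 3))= -133815 / 208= -643.34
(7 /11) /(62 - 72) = -7 /110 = -0.06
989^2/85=978121/85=11507.31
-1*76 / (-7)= 76 / 7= 10.86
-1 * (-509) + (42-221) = 330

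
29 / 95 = 0.31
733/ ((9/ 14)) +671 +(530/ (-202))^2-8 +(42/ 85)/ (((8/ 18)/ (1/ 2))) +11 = 56863295921/ 31215060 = 1821.66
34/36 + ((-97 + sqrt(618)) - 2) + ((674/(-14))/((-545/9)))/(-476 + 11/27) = -86466026513/881791470 + sqrt(618) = -73.20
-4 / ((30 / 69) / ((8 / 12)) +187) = -0.02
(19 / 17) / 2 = 19 / 34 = 0.56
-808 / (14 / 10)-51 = -628.14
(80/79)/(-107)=-0.01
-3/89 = -0.03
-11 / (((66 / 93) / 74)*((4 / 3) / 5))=-17205 / 4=-4301.25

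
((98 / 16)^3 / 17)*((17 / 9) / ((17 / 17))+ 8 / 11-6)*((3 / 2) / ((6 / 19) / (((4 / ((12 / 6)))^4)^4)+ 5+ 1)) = -4792549664 / 419129271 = -11.43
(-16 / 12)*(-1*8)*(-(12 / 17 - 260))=141056 / 51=2765.80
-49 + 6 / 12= -97 / 2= -48.50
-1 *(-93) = 93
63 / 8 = 7.88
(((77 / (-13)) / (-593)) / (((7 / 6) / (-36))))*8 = -19008 / 7709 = -2.47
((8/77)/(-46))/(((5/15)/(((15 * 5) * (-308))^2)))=-83160000/23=-3615652.17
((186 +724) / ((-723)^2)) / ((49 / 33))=1430 / 1219701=0.00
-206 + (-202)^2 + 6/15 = 202992/5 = 40598.40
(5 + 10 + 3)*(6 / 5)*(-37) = -3996 / 5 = -799.20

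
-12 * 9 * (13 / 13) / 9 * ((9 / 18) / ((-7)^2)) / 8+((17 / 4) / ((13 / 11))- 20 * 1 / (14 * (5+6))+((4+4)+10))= 150307 / 7007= 21.45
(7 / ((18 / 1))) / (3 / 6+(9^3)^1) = 7 / 13131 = 0.00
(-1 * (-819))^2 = 670761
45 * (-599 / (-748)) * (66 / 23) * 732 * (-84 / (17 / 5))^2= 5220838476000 / 112999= 46202519.28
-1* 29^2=-841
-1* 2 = -2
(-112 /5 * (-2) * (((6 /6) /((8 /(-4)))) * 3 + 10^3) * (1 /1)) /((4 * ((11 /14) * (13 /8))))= 6262592 /715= 8758.87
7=7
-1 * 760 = -760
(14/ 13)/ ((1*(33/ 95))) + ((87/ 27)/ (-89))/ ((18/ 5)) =6371245/ 2061774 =3.09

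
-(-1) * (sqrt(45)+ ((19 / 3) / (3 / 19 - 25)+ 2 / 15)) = -287 / 2360+ 3 * sqrt(5) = 6.59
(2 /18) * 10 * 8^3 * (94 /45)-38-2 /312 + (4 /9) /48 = 1211317 /1053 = 1150.35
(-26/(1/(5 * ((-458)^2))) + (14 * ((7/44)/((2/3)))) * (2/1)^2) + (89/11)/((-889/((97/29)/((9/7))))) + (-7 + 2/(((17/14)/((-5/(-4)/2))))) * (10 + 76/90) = -845144493539356/30992445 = -27269371.41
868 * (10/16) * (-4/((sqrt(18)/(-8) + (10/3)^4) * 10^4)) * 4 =-22498560/3199940951 - 8542422 * sqrt(2)/399992618875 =-0.01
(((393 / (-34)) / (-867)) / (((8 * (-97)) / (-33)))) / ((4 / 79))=341517 / 30499904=0.01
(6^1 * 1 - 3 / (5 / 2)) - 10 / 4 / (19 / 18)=231 / 95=2.43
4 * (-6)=-24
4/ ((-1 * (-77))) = 4/ 77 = 0.05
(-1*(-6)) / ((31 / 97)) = 582 / 31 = 18.77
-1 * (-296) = 296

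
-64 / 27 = -2.37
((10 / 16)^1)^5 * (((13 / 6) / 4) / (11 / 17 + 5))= 690625 / 75497472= 0.01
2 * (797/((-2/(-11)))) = 8767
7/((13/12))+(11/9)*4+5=1913/117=16.35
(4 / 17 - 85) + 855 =13094 / 17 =770.24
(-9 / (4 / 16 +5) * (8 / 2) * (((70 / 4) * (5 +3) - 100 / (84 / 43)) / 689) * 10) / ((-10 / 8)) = 238720 / 33761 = 7.07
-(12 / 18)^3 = -8 / 27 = -0.30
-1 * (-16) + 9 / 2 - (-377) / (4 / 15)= 5737 / 4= 1434.25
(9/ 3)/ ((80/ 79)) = 237/ 80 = 2.96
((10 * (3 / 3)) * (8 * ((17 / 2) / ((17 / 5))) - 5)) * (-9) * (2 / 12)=-225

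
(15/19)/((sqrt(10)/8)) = 12 *sqrt(10)/19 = 2.00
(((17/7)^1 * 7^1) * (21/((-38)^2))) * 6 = 1071/722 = 1.48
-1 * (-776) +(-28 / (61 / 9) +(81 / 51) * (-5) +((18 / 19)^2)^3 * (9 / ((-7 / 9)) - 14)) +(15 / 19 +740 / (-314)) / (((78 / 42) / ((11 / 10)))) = 1037870793174458883 / 1394027696830678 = 744.51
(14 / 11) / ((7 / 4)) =8 / 11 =0.73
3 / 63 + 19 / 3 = 134 / 21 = 6.38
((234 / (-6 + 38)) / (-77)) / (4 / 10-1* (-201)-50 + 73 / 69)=-3105 / 4984672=-0.00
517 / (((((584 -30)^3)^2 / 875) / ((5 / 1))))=2261875 / 28910698749983296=0.00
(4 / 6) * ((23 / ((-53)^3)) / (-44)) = 23 / 9825882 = 0.00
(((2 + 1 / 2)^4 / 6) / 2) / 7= 625 / 1344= 0.47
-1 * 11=-11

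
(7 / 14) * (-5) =-5 / 2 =-2.50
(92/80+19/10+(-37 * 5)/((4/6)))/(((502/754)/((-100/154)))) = 940615/3514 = 267.68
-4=-4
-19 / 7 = -2.71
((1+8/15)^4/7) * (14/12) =0.92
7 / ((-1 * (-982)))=7 / 982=0.01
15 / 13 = 1.15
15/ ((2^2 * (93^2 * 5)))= 1/ 11532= 0.00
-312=-312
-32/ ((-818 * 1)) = 16/ 409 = 0.04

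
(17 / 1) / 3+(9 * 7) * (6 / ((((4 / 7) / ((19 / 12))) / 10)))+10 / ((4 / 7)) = 10496.92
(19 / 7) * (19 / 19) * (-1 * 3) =-57 / 7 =-8.14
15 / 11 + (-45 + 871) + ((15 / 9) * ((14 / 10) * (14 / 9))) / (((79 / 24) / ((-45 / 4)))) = 708199 / 869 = 814.96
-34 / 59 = -0.58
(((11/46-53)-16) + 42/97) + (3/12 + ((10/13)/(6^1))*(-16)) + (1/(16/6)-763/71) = -3978431185/49421112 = -80.50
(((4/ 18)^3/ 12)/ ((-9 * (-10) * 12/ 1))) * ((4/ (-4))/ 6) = -1/ 7085880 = -0.00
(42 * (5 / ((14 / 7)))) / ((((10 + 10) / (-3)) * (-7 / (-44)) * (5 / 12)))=-1188 / 5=-237.60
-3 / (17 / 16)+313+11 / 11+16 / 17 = 5306 / 17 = 312.12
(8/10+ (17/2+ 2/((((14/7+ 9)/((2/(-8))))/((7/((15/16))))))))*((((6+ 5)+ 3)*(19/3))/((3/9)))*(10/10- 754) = -98713531/55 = -1794791.47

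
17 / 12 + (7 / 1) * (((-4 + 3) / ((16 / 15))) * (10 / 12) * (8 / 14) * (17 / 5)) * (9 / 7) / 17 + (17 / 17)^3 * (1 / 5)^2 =2743 / 4200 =0.65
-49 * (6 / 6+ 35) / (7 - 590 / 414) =-182574 / 577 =-316.42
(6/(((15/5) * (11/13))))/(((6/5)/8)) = 520/33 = 15.76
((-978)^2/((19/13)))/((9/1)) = 1381588/19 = 72715.16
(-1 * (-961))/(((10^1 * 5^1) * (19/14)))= 6727/475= 14.16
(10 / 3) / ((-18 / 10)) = -50 / 27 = -1.85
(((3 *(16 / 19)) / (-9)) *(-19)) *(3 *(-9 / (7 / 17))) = -2448 / 7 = -349.71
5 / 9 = 0.56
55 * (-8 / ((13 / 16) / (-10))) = 70400 / 13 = 5415.38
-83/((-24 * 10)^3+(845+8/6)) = 0.00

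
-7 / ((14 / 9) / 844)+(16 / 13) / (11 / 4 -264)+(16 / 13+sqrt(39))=-51579174 / 13585+sqrt(39)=-3790.53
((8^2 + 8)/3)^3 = 13824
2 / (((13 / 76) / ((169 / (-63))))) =-1976 / 63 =-31.37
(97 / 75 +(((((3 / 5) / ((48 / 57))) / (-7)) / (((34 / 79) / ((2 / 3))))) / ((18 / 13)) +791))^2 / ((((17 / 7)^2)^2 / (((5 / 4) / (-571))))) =-22573669021396642681 / 571589992355328000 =-39.49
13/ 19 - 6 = -101/ 19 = -5.32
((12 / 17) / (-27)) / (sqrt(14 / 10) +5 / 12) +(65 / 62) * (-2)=-2914745 / 1396023 - 64 * sqrt(35) / 15011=-2.11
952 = 952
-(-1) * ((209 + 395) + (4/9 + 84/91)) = 70828/117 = 605.37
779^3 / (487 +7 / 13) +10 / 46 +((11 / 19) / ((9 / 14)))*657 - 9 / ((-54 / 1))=4030821140542 / 4154559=970216.37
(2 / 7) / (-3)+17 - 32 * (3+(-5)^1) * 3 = 4387 / 21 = 208.90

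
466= 466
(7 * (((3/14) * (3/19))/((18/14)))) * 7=1.29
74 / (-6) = -37 / 3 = -12.33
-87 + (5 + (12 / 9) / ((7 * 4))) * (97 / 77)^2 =-9834929 / 124509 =-78.99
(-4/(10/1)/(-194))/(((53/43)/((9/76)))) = 387/1953580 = 0.00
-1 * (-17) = 17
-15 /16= -0.94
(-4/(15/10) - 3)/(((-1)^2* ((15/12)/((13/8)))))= -221/30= -7.37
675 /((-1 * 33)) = -225 /11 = -20.45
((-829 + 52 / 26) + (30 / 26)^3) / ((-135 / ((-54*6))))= -21762528 / 10985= -1981.11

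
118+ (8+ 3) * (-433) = -4645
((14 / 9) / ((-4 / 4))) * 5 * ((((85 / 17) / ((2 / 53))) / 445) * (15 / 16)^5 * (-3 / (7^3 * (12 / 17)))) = 380109375 / 18291359744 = 0.02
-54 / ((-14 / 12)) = 324 / 7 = 46.29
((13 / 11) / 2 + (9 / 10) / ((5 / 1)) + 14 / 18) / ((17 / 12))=15332 / 14025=1.09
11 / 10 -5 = -39 / 10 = -3.90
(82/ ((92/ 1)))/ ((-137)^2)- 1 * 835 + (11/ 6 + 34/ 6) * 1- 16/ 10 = -1789558356/ 2158435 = -829.10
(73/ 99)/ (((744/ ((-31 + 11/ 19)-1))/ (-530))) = 3849655/ 233244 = 16.50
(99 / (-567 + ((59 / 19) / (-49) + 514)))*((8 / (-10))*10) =368676 / 24701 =14.93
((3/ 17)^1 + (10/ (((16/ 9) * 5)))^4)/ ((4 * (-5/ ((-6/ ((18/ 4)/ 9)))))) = 74295/ 69632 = 1.07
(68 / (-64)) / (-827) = 17 / 13232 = 0.00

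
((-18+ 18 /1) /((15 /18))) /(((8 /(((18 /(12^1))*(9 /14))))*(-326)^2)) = 0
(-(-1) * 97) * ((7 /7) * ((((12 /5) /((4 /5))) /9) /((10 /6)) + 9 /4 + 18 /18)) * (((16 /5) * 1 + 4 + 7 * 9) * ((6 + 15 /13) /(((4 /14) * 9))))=13071429 /200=65357.14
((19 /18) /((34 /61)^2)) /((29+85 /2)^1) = 70699 /1487772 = 0.05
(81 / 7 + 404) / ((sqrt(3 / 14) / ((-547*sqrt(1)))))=-1591223*sqrt(42) / 21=-491062.08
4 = 4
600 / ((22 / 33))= 900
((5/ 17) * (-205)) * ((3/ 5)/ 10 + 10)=-20623/ 34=-606.56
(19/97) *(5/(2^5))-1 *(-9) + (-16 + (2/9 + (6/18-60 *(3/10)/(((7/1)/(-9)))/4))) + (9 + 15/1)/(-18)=-383567/195552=-1.96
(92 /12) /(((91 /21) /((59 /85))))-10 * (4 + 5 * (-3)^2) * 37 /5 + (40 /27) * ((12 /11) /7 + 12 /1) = -920644363 /255255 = -3606.76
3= 3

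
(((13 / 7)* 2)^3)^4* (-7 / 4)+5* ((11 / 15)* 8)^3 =-16102288943848661504 / 1334695551525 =-12064390.96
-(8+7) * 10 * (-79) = 11850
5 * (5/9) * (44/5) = 220/9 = 24.44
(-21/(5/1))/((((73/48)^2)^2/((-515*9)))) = 103338934272/28398241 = 3638.92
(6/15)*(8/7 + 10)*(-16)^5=-4673653.03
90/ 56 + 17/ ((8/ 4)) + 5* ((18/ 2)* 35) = 44383/ 28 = 1585.11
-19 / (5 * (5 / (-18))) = 342 / 25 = 13.68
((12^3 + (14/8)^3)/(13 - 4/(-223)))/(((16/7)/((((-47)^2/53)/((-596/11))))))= -4207846530965/93900763136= -44.81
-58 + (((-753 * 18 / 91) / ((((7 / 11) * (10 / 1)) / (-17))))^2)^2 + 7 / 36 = 92857902285080931745998211 / 3704590830622500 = 25065629790.34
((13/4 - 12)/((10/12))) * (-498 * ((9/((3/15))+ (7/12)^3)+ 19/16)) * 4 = 46570055/48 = 970209.48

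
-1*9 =-9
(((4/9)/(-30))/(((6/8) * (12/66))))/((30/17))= -374/6075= -0.06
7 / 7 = 1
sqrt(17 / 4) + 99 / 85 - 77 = -6446 / 85 + sqrt(17) / 2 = -73.77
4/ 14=2/ 7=0.29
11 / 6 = 1.83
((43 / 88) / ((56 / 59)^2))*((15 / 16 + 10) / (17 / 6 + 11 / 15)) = 56131125 / 33746944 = 1.66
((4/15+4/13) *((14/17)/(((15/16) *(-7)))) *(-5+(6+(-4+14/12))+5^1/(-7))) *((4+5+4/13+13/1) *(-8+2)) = -3177472/129285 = -24.58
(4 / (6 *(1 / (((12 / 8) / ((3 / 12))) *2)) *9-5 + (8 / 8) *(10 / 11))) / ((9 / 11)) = 968 / 81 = 11.95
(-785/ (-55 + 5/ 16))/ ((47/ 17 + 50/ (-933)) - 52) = -39842832/ 136809925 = -0.29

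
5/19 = 0.26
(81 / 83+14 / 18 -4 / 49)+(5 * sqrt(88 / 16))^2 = 139.17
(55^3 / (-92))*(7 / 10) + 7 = -231637 / 184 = -1258.90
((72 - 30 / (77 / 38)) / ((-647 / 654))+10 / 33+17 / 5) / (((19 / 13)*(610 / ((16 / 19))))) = -0.05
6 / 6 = 1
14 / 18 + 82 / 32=481 / 144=3.34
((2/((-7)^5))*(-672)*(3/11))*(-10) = -5760/26411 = -0.22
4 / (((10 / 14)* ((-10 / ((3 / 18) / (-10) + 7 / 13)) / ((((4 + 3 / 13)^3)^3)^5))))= -47217551586722628497939301150457477067908475259150463898549787700176239013671875 / 10460331703633494863985332768922716638017126572191254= -4513963125119748035007103000.00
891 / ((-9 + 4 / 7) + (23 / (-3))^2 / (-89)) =-4995837 / 50962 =-98.03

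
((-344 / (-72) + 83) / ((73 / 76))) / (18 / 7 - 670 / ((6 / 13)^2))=-840560 / 28906613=-0.03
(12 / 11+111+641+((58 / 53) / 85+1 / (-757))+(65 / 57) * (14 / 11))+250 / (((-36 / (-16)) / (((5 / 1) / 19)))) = 5027836827071 / 6414746085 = 783.79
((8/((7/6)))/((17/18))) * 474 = 409536/119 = 3441.48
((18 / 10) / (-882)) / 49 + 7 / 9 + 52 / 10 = 1291729 / 216090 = 5.98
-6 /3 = -2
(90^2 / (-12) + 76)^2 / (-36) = -358801 / 36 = -9966.69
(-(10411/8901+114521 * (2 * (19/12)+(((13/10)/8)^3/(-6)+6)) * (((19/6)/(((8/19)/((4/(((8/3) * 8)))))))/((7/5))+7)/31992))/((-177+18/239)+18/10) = 255482071982600409439/169540599638340403200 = 1.51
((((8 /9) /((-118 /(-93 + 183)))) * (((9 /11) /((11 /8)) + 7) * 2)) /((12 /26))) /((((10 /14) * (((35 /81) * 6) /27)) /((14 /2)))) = -81287388 /35695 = -2277.28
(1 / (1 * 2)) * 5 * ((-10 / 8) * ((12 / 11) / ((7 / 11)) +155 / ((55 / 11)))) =-5725 / 56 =-102.23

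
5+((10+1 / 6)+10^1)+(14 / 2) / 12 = 103 / 4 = 25.75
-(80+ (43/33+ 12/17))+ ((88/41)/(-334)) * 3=-315083981/3841167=-82.03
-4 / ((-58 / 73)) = 146 / 29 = 5.03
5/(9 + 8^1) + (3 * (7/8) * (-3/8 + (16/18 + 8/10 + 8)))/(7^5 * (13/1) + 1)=1049160607/3565789440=0.29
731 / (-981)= -731 / 981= -0.75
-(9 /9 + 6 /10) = -1.60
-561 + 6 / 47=-26361 / 47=-560.87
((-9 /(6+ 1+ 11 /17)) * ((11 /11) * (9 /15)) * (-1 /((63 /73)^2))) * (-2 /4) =-0.47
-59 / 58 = -1.02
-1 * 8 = -8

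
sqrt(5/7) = 0.85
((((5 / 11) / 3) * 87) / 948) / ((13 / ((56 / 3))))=2030 / 101673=0.02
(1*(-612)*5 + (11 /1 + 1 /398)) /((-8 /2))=1213501 /1592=762.25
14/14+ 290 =291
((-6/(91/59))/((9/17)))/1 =-2006/273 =-7.35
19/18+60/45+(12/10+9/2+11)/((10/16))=13099/450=29.11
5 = 5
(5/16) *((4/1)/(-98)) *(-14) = 5/28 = 0.18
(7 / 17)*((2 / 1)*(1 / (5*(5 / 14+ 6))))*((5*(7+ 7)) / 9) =2744 / 13617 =0.20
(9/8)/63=1/56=0.02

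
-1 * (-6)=6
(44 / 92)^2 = 121 / 529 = 0.23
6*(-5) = -30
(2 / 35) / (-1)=-0.06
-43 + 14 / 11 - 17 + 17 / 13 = -8211 / 143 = -57.42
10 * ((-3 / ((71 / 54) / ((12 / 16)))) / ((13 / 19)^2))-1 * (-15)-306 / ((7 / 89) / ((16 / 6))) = -10396.41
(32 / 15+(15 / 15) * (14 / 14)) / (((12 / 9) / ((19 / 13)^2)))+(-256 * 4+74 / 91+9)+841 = -3978831 / 23660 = -168.17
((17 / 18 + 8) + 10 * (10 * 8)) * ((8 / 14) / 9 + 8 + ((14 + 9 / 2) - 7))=35892865 / 2268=15825.78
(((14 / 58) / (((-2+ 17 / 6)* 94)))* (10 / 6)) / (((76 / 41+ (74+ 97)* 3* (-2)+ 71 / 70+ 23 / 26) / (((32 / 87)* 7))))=-14625520 / 1130671376553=-0.00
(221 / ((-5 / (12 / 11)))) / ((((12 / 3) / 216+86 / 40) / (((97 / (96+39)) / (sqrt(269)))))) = -1028976 * sqrt(269) / 17324945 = -0.97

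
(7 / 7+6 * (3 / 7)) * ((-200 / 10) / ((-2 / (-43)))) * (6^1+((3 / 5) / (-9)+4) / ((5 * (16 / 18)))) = -296055 / 28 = -10573.39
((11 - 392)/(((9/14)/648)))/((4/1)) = -96012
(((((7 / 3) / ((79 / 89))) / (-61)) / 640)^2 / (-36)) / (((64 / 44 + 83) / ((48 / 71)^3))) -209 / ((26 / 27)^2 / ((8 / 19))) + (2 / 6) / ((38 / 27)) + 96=39792247199195568926191 / 29752685005626031378800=1.34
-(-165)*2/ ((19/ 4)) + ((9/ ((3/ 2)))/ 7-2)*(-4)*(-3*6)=-1704/ 133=-12.81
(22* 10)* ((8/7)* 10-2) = 14520/7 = 2074.29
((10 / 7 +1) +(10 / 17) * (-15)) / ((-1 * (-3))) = -761 / 357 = -2.13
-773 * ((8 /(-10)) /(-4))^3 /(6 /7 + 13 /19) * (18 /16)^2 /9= -925281 /1640000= -0.56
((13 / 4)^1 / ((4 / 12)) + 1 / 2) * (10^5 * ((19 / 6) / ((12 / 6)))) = 4868750 / 3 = 1622916.67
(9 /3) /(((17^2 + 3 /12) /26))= 24 /89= 0.27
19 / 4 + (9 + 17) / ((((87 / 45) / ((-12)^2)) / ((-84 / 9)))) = -2096089 / 116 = -18069.73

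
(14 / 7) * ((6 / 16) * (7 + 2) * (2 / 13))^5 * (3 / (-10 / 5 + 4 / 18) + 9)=129140163 / 233971712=0.55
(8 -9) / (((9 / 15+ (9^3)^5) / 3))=-5 / 343151886824416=-0.00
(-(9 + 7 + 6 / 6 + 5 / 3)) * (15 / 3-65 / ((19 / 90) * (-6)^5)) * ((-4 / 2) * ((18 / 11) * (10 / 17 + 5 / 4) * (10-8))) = 36194375 / 31977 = 1131.89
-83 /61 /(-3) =83 /183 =0.45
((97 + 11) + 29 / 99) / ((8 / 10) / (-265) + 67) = 14205325 / 8788329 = 1.62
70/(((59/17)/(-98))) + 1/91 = -10612361/5369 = -1976.60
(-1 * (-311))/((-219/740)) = -230140/219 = -1050.87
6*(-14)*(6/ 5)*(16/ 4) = -2016/ 5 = -403.20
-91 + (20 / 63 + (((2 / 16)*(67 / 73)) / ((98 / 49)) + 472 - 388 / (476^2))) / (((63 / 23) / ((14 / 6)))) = 1251556221649 / 4019231664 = 311.39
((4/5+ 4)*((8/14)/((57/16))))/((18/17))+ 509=509.73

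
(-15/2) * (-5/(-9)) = -25/6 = -4.17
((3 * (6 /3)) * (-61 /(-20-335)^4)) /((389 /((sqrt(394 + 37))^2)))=-0.00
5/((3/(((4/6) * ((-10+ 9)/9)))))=-10/81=-0.12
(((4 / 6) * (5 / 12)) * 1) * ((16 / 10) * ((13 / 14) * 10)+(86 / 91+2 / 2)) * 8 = 30580 / 819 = 37.34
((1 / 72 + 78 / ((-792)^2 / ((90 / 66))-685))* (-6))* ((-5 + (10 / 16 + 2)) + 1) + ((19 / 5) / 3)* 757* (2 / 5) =704878220447 / 1837234400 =383.66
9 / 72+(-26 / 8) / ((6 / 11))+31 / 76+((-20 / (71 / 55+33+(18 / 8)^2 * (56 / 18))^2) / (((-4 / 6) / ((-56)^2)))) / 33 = -118461674197 / 27633162468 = -4.29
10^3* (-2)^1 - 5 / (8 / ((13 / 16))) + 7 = -255169 / 128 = -1993.51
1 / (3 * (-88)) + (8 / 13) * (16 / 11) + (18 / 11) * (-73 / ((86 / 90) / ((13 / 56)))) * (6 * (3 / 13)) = -40588501 / 1033032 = -39.29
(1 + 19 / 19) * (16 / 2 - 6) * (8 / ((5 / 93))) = 2976 / 5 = 595.20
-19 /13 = -1.46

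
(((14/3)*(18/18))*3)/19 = 14/19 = 0.74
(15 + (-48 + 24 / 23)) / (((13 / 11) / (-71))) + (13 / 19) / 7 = 76350542 / 39767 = 1919.95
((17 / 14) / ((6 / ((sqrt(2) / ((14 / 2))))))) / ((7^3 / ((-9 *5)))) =-255 *sqrt(2) / 67228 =-0.01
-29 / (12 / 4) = -29 / 3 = -9.67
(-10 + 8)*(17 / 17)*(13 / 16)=-13 / 8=-1.62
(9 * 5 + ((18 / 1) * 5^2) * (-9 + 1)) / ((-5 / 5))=3555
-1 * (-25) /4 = 25 /4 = 6.25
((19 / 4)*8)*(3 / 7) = 114 / 7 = 16.29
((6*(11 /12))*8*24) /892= 264 /223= 1.18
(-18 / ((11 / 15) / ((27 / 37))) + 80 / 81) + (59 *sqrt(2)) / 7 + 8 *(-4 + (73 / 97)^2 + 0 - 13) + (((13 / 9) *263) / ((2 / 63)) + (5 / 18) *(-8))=59 *sqrt(2) / 7 + 7330256012351 / 620373006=11827.80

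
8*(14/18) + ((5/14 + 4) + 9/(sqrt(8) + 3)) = 4735/126 - 18*sqrt(2) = 12.12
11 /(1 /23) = 253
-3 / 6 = -1 / 2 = -0.50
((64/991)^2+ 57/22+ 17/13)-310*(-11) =958880507831/280875166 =3413.90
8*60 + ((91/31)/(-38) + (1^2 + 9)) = 577129/1178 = 489.92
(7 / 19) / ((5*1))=7 / 95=0.07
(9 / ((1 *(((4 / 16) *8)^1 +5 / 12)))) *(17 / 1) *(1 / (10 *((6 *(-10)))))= -153 / 1450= -0.11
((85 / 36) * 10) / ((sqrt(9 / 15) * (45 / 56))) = 2380 * sqrt(15) / 243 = 37.93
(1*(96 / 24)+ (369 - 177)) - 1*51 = 145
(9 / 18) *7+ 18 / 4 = 8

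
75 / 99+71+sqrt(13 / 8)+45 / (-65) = sqrt(26) / 4+30487 / 429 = 72.34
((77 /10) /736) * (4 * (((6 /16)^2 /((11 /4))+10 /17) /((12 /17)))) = 13391 /353280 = 0.04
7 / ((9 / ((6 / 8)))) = 7 / 12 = 0.58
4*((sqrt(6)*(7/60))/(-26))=-7*sqrt(6)/390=-0.04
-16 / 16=-1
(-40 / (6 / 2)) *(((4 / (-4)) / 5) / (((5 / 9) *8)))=3 / 5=0.60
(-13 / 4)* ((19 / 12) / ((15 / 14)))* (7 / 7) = -1729 / 360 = -4.80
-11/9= -1.22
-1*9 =-9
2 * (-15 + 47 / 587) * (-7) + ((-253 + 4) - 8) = -28247 / 587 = -48.12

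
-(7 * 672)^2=-22127616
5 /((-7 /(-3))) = 2.14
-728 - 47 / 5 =-3687 / 5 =-737.40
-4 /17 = -0.24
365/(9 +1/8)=40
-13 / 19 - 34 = -659 / 19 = -34.68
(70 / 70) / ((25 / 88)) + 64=1688 / 25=67.52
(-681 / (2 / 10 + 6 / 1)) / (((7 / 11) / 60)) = -2247300 / 217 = -10356.22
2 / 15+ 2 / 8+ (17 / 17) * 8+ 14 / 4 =11.88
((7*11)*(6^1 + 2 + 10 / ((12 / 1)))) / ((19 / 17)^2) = 1179409 / 2166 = 544.51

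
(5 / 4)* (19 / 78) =95 / 312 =0.30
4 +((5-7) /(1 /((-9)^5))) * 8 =944788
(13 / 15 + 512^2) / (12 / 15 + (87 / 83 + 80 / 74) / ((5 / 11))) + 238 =12135831365 / 252639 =48036.25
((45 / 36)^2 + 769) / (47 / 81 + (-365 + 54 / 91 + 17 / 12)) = -90877059 / 42741148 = -2.13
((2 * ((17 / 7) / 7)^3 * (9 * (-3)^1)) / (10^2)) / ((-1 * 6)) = 44217 / 11764900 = 0.00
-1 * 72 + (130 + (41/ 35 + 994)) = 36861/ 35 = 1053.17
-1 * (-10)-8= 2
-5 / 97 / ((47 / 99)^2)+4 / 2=379541 / 214273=1.77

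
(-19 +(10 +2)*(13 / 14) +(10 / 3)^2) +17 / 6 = 767 / 126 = 6.09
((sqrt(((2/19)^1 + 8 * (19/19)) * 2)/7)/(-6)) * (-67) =67 * sqrt(1463)/399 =6.42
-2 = -2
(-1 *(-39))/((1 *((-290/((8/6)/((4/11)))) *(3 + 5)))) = -143/2320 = -0.06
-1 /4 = -0.25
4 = 4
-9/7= -1.29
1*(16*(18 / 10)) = 144 / 5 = 28.80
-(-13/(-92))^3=-2197/778688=-0.00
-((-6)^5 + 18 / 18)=7775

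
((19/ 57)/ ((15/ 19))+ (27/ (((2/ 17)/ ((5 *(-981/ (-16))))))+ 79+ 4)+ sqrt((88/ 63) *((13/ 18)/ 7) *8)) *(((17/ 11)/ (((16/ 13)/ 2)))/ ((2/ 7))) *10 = 1105 *sqrt(286)/ 198+ 14265154631/ 2304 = 6191567.74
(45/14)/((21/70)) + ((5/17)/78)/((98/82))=696355/64974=10.72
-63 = -63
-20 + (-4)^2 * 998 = 15948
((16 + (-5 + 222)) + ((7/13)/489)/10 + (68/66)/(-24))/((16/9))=977399807/7458880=131.04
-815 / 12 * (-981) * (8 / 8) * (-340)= -22652925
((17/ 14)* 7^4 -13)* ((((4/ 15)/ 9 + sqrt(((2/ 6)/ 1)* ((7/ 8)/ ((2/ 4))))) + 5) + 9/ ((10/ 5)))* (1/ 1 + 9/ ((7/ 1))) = 7740* sqrt(21)/ 7 + 442556/ 7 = 68289.31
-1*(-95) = 95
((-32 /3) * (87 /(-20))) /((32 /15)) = 21.75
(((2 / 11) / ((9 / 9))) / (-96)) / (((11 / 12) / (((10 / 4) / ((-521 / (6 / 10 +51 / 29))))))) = 0.00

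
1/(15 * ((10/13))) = 13/150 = 0.09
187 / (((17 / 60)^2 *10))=3960 / 17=232.94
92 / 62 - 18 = -512 / 31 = -16.52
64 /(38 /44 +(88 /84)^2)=620928 /19027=32.63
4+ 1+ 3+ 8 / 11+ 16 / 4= 140 / 11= 12.73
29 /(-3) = -29 /3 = -9.67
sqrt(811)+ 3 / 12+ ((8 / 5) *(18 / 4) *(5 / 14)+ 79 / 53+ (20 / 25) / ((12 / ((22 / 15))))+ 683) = sqrt(811)+ 229526123 / 333900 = 715.89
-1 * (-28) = 28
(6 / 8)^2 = 9 / 16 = 0.56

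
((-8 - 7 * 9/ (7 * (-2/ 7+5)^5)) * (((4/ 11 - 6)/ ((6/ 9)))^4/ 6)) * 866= -13917512595199039/ 2357947691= -5902383.95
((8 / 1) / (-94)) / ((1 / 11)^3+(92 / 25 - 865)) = 66550 / 673519353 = 0.00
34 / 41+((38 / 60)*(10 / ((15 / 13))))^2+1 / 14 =36066091 / 1162350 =31.03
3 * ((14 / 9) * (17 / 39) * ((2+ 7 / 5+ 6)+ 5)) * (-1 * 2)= -3808 / 65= -58.58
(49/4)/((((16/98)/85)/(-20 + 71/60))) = -46082393/384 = -120006.23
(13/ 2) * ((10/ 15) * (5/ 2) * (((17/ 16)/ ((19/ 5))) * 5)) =15.15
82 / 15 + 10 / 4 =239 / 30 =7.97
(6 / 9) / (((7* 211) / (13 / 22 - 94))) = -685 / 16247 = -0.04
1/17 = 0.06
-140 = -140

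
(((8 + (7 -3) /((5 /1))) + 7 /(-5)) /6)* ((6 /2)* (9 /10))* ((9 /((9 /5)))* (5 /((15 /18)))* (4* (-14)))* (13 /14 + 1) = -53946 /5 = -10789.20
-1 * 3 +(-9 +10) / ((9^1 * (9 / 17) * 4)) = -955 / 324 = -2.95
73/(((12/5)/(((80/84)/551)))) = 0.05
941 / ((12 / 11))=10351 / 12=862.58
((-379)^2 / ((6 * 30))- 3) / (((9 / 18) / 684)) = 5437838 / 5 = 1087567.60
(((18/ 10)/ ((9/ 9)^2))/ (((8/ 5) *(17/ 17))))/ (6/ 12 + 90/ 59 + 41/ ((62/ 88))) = 5487/ 293708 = 0.02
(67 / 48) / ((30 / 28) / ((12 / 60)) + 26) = 469 / 10536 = 0.04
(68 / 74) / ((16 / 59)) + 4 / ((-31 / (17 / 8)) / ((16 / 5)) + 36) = 1112463 / 316424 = 3.52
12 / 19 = 0.63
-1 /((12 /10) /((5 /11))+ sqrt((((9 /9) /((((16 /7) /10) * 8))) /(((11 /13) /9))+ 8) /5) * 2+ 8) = -1170400 /11237181+ 500 * sqrt(534985) /11237181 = -0.07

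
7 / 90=0.08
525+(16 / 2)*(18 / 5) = 2769 / 5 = 553.80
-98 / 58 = -49 / 29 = -1.69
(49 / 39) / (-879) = -49 / 34281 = -0.00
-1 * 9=-9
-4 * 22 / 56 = -11 / 7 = -1.57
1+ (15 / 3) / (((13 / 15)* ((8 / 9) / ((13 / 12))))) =257 / 32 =8.03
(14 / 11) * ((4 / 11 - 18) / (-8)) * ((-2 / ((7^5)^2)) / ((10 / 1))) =-97 / 48827864470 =-0.00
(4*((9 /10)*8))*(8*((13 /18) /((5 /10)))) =1664 /5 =332.80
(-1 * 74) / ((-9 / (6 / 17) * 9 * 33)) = 148 / 15147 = 0.01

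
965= 965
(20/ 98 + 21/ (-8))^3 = -854670349/ 60236288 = -14.19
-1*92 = -92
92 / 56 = 23 / 14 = 1.64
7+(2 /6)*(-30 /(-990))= 694 /99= 7.01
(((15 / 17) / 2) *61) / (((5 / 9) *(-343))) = -1647 / 11662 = -0.14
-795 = -795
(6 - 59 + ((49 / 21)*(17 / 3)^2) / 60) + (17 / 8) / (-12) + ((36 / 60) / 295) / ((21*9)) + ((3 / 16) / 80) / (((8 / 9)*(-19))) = -1689911486587 / 32543078400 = -51.93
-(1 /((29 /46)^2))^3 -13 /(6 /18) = -32672406415 /594823321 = -54.93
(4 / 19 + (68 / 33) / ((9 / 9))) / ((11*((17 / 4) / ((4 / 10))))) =11392 / 586245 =0.02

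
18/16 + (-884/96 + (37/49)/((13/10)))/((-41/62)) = 14.17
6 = 6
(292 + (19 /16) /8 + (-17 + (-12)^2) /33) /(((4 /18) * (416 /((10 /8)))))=18754365 /4685824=4.00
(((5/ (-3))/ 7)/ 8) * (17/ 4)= -85/ 672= -0.13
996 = 996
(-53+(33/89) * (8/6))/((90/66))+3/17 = -869846/22695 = -38.33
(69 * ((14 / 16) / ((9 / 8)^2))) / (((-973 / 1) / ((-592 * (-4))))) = -435712 / 3753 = -116.10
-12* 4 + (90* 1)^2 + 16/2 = 8060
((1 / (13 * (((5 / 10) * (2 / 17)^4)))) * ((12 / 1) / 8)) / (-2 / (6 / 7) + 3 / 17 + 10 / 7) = -89450991 / 54080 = -1654.05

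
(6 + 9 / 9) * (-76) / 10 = -266 / 5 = -53.20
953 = 953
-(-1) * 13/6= 13/6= 2.17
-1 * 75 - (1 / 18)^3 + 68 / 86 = -18609955 / 250776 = -74.21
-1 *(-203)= 203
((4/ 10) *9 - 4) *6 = -12/ 5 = -2.40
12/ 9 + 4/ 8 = 11/ 6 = 1.83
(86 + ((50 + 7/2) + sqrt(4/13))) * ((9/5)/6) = 3 * sqrt(13)/65 + 837/20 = 42.02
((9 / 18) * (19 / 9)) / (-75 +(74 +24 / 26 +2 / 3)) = 247 / 138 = 1.79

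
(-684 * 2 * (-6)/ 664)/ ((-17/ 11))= -8.00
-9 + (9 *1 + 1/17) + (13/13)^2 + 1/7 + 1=262/119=2.20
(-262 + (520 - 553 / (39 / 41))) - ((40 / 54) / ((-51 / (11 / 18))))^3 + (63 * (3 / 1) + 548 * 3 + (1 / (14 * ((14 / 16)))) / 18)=1830390596225526854 / 1212463801385109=1509.65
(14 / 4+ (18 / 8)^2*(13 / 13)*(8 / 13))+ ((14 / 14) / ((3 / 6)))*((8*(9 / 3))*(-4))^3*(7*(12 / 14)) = -138018730 / 13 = -10616825.38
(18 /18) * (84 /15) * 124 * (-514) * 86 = -30695257.60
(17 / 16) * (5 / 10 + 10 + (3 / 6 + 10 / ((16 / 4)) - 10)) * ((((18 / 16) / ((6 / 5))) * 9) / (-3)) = -5355 / 512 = -10.46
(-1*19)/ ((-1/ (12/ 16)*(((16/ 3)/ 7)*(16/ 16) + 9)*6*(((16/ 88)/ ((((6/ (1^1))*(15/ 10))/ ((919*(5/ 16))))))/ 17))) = 671517/ 941975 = 0.71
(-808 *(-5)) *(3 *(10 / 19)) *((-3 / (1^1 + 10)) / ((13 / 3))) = -1090800 / 2717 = -401.47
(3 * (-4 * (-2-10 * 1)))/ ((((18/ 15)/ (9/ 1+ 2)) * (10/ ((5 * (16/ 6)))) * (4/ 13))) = 5720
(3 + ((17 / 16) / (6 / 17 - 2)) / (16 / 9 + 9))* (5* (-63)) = -5749515 / 6208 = -926.15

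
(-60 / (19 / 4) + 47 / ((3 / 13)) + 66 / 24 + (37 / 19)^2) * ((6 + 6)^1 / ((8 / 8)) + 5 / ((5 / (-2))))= 4279525 / 2166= 1975.77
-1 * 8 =-8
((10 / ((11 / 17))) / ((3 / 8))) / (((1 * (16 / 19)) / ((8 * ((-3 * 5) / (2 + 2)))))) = -16150 / 11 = -1468.18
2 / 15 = 0.13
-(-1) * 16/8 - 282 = -280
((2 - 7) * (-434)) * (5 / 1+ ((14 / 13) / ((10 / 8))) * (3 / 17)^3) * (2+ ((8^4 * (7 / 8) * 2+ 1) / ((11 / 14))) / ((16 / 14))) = 121860893210301 / 1405118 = 86726448.04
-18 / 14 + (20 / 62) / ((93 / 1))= -25877 / 20181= -1.28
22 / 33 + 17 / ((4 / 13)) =671 / 12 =55.92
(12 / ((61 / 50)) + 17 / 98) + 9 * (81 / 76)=4452787 / 227164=19.60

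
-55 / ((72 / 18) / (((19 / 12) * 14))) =-7315 / 24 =-304.79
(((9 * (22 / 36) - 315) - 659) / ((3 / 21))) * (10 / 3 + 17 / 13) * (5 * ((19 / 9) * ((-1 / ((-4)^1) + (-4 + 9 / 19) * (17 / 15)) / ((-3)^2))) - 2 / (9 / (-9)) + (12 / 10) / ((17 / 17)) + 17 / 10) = -464217397 / 29160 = -15919.66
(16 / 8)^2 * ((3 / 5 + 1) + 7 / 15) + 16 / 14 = 988 / 105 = 9.41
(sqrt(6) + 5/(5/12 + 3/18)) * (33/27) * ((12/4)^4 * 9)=891 * sqrt(6) + 53460/7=9819.64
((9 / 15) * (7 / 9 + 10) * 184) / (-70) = -17.00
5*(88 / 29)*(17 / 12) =1870 / 87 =21.49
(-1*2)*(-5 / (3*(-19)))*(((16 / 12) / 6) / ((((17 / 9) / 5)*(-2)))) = 50 / 969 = 0.05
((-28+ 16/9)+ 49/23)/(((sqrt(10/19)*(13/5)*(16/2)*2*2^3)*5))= -4987*sqrt(190)/3444480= -0.02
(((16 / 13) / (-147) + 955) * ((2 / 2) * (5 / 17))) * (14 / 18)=9124945 / 41769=218.46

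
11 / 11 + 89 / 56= 145 / 56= 2.59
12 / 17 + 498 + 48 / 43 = 365370 / 731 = 499.82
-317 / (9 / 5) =-1585 / 9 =-176.11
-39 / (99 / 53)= -689 / 33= -20.88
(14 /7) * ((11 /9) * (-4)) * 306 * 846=-2531232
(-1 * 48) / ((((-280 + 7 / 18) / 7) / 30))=25920 / 719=36.05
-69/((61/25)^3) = -1078125/226981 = -4.75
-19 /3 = -6.33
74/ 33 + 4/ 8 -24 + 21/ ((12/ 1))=-2575/ 132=-19.51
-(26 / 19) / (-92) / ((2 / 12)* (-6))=-13 / 874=-0.01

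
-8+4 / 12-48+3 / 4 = -659 / 12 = -54.92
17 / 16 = 1.06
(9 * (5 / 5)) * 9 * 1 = 81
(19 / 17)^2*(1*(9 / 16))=3249 / 4624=0.70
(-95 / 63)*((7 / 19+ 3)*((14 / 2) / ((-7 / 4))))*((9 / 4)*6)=1920 / 7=274.29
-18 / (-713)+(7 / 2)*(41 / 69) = 9005 / 4278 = 2.10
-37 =-37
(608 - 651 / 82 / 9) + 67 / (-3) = 143857 / 246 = 584.78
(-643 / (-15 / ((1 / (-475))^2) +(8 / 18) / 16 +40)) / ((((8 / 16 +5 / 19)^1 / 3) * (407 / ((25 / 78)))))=10995300 / 18694403056901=0.00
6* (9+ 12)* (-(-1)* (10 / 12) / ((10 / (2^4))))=168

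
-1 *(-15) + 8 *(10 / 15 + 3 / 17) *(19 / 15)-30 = -4939 / 765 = -6.46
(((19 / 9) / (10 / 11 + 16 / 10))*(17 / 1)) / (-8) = -17765 / 9936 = -1.79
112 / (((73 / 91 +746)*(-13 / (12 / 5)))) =-0.03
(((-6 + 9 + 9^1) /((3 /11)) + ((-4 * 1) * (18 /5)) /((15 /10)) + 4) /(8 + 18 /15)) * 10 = 960 /23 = 41.74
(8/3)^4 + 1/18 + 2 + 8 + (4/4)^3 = 9983/162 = 61.62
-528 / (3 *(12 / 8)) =-352 / 3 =-117.33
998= 998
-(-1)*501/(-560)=-501/560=-0.89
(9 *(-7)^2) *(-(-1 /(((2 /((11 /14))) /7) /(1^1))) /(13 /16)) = 19404 /13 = 1492.62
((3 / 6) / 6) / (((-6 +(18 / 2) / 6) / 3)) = -1 / 18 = -0.06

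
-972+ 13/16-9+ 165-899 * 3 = -56195/16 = -3512.19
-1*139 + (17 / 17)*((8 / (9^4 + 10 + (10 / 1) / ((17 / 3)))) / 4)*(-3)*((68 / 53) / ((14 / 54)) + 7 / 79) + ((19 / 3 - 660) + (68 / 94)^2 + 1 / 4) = -68745486413465153 / 86811042122364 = -791.90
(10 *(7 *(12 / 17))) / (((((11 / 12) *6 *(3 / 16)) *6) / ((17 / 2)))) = 2240 / 33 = 67.88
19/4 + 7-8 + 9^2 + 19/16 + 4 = 1439/16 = 89.94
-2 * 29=-58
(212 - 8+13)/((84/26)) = 403/6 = 67.17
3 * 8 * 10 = 240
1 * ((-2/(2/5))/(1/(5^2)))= -125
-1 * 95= -95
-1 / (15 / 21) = -7 / 5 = -1.40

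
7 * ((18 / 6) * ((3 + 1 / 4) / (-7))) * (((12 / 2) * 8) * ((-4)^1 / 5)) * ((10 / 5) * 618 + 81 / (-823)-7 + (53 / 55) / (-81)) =460096.30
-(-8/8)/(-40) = -1/40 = -0.02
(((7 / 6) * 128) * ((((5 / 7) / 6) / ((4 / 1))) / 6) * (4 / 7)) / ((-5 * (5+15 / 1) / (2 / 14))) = -0.00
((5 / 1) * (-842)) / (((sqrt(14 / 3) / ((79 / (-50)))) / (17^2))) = 9611851 * sqrt(42) / 70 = 889884.49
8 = 8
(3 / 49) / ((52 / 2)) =3 / 1274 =0.00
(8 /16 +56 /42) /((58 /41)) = 451 /348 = 1.30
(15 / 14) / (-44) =-15 / 616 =-0.02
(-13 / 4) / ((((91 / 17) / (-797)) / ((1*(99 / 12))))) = 447117 / 112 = 3992.12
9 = 9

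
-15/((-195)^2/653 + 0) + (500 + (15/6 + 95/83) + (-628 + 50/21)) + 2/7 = -51316243/420810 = -121.95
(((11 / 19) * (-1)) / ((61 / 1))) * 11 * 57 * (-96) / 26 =17424 / 793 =21.97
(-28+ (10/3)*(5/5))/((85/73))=-5402/255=-21.18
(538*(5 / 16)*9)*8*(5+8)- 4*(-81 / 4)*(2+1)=157608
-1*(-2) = 2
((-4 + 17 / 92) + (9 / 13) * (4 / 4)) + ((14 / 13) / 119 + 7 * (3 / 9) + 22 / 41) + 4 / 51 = -137971 / 833612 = -0.17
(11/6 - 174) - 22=-1165/6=-194.17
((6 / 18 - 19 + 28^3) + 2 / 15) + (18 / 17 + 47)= 5605289 / 255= 21981.53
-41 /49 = -0.84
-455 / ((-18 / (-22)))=-5005 / 9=-556.11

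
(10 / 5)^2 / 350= 2 / 175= 0.01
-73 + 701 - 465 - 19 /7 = 1122 /7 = 160.29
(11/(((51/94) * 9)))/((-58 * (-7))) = 517/93177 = 0.01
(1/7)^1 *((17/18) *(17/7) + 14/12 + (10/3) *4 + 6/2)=1247/441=2.83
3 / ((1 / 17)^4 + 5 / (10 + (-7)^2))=14783217 / 417664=35.39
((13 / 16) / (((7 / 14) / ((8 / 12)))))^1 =1.08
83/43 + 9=470/43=10.93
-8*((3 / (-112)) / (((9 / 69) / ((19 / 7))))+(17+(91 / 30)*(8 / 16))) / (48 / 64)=-422402 / 2205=-191.57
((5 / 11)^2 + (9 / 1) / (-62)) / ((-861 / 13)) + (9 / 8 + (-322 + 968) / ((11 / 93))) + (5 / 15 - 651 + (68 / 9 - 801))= 311488177541 / 77510664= 4018.65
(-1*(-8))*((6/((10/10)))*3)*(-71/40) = -1278/5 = -255.60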